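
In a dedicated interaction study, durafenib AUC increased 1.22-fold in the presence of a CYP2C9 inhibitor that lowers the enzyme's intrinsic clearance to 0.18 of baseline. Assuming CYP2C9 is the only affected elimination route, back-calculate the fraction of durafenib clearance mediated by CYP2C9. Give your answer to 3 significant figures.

0.220

Call the CYP2C9 fraction fm. After the interaction, CL_new/CL_old = fm × 0.18 + (1 − fm).
AUC ratio = 1 / (new CL fraction), so new CL fraction = 1 / 1.22 = 0.8197.
fm × 0.18 + 1 − fm = 0.8197  ⇒  fm × (0.18 − 1) = −0.1803  ⇒  fm = 0.220.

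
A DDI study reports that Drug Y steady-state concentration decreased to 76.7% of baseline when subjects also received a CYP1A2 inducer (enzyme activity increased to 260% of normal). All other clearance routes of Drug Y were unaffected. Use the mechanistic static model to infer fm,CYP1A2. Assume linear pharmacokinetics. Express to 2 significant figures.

0.19

Call the CYP1A2 fraction fm. After the interaction, CL_new/CL_old = fm × 2.6 + (1 − fm).
Steady-state concentration ratio = 1 / (new CL fraction), so new CL fraction = 1 / 0.767 = 1.304.
fm × 2.6 + 1 − fm = 1.304  ⇒  fm × (2.6 − 1) = 0.3038  ⇒  fm = 0.19.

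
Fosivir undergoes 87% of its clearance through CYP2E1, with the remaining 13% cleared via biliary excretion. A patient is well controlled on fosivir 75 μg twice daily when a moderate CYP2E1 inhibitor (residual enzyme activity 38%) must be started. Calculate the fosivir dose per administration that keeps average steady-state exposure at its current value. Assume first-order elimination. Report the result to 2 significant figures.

CYP2E1: 0.87 × 0.38 = 0.3306
Other: 0.13 (unchanged)
New clearance relative to baseline: 0.3306 + 0.13 = 0.4606.
Css,avg = (dose rate)/CL, so holding Css fixed requires dose ∝ CL: 75 × 0.4606 = 35 μg.

35 μg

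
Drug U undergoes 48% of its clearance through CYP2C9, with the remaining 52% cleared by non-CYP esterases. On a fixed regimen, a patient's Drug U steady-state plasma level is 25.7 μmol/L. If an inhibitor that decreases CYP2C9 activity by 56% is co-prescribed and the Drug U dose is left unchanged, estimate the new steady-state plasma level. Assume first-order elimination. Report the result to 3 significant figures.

CYP2C9: 0.48 × 0.44 = 0.2112
Other: 0.52 (unchanged)
New clearance relative to baseline: 0.2112 + 0.52 = 0.7312.
With dosing unchanged, steady-state plasma level scales as 1/CL: 25.7 / 0.7312 = 35.1 μmol/L.

35.1 μmol/L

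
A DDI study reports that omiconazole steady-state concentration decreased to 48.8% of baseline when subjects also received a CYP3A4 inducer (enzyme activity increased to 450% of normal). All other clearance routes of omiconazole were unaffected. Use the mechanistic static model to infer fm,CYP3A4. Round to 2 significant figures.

0.30

Write x for the fraction cleared via CYP3A4. The observed steady-state concentration change means clearance rose to 1/0.488 = 2.049 of baseline.
Only the CYP3A4 route changed, so 2.049 = x·4.5 + (1 − x), giving x = 0.30.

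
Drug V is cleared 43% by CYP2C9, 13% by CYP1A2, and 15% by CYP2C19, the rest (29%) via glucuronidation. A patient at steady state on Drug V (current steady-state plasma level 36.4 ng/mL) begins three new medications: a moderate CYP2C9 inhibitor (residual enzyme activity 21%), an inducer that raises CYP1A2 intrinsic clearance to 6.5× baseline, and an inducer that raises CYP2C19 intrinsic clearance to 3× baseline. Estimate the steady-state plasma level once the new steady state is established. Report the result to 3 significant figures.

CYP2C9: 0.43 × 0.21 = 0.0903
CYP1A2: 0.13 × 6.5 = 0.845
CYP2C19: 0.15 × 3 = 0.45
Other: 0.29 (unchanged)
Relative clearance = 0.0903 + 0.845 + 0.45 + 0.29 = 1.6753.
New steady-state plasma level = 36.4 / 1.6753 = 21.7 ng/mL (concentration scales inversely with clearance).

21.7 ng/mL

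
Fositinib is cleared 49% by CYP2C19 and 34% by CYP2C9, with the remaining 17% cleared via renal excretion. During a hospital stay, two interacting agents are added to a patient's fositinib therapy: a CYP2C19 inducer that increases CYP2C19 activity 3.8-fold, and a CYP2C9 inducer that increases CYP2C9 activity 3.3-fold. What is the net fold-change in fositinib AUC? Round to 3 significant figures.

CYP2C19: 0.49 × 3.8 = 1.862
CYP2C9: 0.34 × 3.3 = 1.122
Other: 0.17 (unchanged)
CL_new/CL_old = 1.862 + 1.122 + 0.17 = 3.154.
Because AUC varies inversely with clearance, the combined effect is 1 / 3.154 = 0.317.

0.317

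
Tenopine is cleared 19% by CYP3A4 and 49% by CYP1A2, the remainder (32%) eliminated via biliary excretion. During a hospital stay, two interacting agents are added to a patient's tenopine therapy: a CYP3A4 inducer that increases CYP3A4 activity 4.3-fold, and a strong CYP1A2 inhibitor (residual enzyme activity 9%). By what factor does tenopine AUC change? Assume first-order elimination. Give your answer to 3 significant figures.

0.847

The CYP3A4 pathway (19% of clearance) rises to 4.3× activity: 0.19 × 4.3 = 0.817.
The CYP1A2 pathway (49% of clearance) is reduced to 0.09× activity: 0.49 × 0.09 = 0.0441.
Non-CYP routes (32%) are unchanged.
New clearance relative to baseline: 0.817 + 0.0441 + 0.32 = 1.1811.
AUC ∝ 1/CL: fold-change = 1 / 1.1811 = 0.847.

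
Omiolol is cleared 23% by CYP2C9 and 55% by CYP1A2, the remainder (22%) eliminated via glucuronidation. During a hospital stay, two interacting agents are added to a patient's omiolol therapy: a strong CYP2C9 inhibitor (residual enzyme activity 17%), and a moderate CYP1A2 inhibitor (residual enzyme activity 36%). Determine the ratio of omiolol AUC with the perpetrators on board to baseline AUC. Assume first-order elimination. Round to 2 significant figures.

The CYP2C9 pathway (23% of clearance) falls to 0.17× activity: 0.23 × 0.17 = 0.0391.
The CYP1A2 pathway (55% of clearance) falls to 0.36× activity: 0.55 × 0.36 = 0.198.
Non-CYP routes (22%) are unchanged.
CL_new/CL_old = 0.0391 + 0.198 + 0.22 = 0.4571.
AUC ∝ 1/CL: fold-change = 1 / 0.4571 = 2.2.

2.2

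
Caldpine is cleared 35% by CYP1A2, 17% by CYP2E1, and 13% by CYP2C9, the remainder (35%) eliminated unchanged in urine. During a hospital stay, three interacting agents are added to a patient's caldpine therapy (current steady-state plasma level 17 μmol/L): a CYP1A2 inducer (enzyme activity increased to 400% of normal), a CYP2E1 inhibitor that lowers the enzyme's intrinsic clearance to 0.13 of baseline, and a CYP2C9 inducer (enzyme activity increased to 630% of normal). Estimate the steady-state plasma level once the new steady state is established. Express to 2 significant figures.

6.6 μmol/L

The CYP1A2 pathway (35% of clearance) is boosted to 4× activity: 0.35 × 4 = 1.4.
The CYP2E1 pathway (17% of clearance) is reduced to 0.13× activity: 0.17 × 0.13 = 0.0221.
The CYP2C9 pathway (13% of clearance) rises to 6.3× activity: 0.13 × 6.3 = 0.819.
The remaining 35% of clearance is unaffected.
CL_new/CL_old = 1.4 + 0.0221 + 0.819 + 0.35 = 2.5911.
Steady-state plasma level ∝ 1/CL: new value = 17 / 2.5911 = 6.6 μmol/L.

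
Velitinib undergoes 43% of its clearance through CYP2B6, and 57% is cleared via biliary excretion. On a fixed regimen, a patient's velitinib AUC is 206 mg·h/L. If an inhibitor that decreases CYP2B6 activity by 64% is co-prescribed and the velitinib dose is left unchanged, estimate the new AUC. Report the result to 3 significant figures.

284 mg·h/L

CYP2B6: 0.43 × 0.36 = 0.1548
Other: 0.57 (unchanged)
CL_new/CL_old = 0.1548 + 0.57 = 0.7248.
AUC ∝ 1/CL, so new value = 206 / 0.7248 = 284 mg·h/L.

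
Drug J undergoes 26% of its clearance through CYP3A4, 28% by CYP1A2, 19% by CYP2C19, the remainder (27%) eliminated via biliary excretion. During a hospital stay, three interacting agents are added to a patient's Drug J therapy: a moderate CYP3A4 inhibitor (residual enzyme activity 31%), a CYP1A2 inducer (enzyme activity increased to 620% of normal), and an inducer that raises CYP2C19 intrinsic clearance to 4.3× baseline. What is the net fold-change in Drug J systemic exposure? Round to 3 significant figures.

0.344

CYP3A4: 0.26 × 0.31 = 0.0806
CYP1A2: 0.28 × 6.2 = 1.736
CYP2C19: 0.19 × 4.3 = 0.817
Other: 0.27 (unchanged)
New clearance relative to baseline: 0.0806 + 1.736 + 0.817 + 0.27 = 2.9036.
Net systemic exposure ratio = 1 / 2.9036 = 0.344.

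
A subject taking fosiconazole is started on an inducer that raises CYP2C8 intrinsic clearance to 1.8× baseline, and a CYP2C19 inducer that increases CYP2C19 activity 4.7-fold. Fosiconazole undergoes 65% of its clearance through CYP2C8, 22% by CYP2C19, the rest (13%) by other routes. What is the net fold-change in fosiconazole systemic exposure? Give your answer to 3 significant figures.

The CYP2C8 pathway (65% of clearance) is boosted to 1.8× activity: 0.65 × 1.8 = 1.17.
The CYP2C19 pathway (22% of clearance) increases to 4.7× activity: 0.22 × 4.7 = 1.034.
The remaining 13% of clearance is unaffected.
CL_new/CL_old = 1.17 + 1.034 + 0.13 = 2.334.
Because systemic exposure varies inversely with clearance, the combined effect is 1 / 2.334 = 0.428.

0.428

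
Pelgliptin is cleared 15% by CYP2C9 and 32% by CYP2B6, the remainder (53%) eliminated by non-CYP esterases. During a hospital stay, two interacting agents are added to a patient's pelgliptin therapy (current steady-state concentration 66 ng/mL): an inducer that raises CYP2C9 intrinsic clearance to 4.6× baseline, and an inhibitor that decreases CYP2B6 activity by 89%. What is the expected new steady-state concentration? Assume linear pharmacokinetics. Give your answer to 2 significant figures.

The CYP2C9 pathway (15% of clearance) increases to 4.6× activity: 0.15 × 4.6 = 0.69.
The CYP2B6 pathway (32% of clearance) is reduced to 0.11× activity: 0.32 × 0.11 = 0.0352.
Non-CYP routes (53%) are unchanged.
Relative clearance = 0.69 + 0.0352 + 0.53 = 1.2552.
Dividing the baseline by the relative clearance: 66 / 1.2552 = 53 ng/mL.

53 ng/mL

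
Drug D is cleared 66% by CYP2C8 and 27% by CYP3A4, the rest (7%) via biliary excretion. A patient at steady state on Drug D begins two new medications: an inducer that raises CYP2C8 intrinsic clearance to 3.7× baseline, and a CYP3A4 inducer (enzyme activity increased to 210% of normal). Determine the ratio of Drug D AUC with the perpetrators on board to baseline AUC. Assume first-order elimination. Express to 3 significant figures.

CYP2C8: 0.66 × 3.7 = 2.442
CYP3A4: 0.27 × 2.1 = 0.567
Other: 0.07 (unchanged)
New clearance relative to baseline: 2.442 + 0.567 + 0.07 = 3.079.
AUC ∝ 1/CL: fold-change = 1 / 3.079 = 0.325.

0.325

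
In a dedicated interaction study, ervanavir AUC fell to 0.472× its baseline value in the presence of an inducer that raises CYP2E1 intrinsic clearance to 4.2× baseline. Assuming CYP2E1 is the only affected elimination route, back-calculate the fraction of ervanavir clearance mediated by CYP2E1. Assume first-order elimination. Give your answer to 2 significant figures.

CL'/CL = 1 / 0.472 = 2.119
4.2·fm + (1 − fm) = 2.119
fm = (2.119 − 1) / (4.2 − 1) = 0.35

0.35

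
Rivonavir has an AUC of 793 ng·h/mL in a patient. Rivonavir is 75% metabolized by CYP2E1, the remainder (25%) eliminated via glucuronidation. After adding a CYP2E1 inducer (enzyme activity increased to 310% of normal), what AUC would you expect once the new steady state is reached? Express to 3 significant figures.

The CYP2E1 pathway (75% of clearance) is boosted to 3.1× activity: 0.75 × 3.1 = 2.325.
Non-CYP routes (25%) are unchanged.
New clearance relative to baseline: 2.325 + 0.25 = 2.575.
AUC ∝ 1/CL, so new value = 793 / 2.575 = 308 ng·h/mL.

308 ng·h/mL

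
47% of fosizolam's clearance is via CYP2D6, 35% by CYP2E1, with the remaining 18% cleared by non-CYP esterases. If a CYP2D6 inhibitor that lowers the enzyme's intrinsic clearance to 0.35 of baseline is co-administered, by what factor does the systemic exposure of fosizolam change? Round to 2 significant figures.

1.4

The CYP2D6 pathway (47% of clearance) falls to 0.35× activity: 0.47 × 0.35 = 0.1645.
CYP2E1 (35%) and the residual 18% are unaffected.
CL_new/CL_old = 0.1645 + 0.35 + 0.18 = 0.6945.
Systemic exposure ratio = CL_old/CL_new = 1 / 0.6945 = 1.4.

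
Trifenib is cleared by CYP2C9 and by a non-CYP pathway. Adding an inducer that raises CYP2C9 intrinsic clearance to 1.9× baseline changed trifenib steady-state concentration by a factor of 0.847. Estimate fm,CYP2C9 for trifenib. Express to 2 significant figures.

CL'/CL = 1 / 0.847 = 1.181
1.9·fm + (1 − fm) = 1.181
fm = (1.181 − 1) / (1.9 − 1) = 0.20

0.20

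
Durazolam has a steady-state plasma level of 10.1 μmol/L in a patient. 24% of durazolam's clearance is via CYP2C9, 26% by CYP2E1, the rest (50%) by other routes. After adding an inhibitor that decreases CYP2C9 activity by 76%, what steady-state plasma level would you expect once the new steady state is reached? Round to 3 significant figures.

The CYP2C9 pathway (24% of clearance) is reduced to 0.24× activity: 0.24 × 0.24 = 0.0576.
CYP2E1 (26%) and the residual 50% are unaffected.
CL_new/CL_old = 0.0576 + 0.26 + 0.5 = 0.8176.
With dosing unchanged, steady-state plasma level scales as 1/CL: 10.1 / 0.8176 = 12.4 μmol/L.

12.4 μmol/L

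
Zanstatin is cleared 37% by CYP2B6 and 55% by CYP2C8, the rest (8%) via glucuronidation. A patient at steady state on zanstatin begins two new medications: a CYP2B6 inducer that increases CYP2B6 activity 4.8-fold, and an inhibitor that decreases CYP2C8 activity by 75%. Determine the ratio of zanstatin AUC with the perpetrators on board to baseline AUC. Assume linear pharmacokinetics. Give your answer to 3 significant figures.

0.502

The CYP2B6 pathway (37% of clearance) rises to 4.8× activity: 0.37 × 4.8 = 1.776.
The CYP2C8 pathway (55% of clearance) is reduced to 0.25× activity: 0.55 × 0.25 = 0.1375.
Non-CYP routes (8%) are unchanged.
New clearance relative to baseline: 1.776 + 0.1375 + 0.08 = 1.9935.
Net AUC ratio = 1 / 1.9935 = 0.502.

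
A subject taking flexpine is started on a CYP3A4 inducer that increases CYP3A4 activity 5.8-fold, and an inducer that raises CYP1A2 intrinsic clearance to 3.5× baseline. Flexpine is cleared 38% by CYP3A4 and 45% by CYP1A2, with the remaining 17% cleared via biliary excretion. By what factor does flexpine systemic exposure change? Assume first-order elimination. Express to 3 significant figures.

The CYP3A4 pathway (38% of clearance) increases to 5.8× activity: 0.38 × 5.8 = 2.204.
The CYP1A2 pathway (45% of clearance) increases to 3.5× activity: 0.45 × 3.5 = 1.575.
Non-CYP routes (17%) are unchanged.
Relative clearance = 2.204 + 1.575 + 0.17 = 3.949.
Net systemic exposure ratio = 1 / 3.949 = 0.253.

0.253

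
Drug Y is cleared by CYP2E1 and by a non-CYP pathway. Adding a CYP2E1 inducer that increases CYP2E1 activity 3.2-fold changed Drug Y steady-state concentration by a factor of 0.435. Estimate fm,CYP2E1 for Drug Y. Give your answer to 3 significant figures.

Call the CYP2E1 fraction fm. After the interaction, CL_new/CL_old = fm × 3.2 + (1 − fm).
Steady-state concentration ratio = 1 / (new CL fraction), so new CL fraction = 1 / 0.435 = 2.299.
fm × 3.2 + 1 − fm = 2.299  ⇒  fm × (3.2 − 1) = 1.299  ⇒  fm = 0.590.

0.590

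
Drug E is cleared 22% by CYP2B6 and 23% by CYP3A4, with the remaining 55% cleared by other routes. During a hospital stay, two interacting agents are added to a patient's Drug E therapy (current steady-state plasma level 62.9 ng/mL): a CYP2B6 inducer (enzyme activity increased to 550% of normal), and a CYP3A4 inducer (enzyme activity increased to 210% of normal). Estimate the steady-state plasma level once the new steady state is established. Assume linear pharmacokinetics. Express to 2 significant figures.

The CYP2B6 pathway (22% of clearance) increases to 5.5× activity: 0.22 × 5.5 = 1.21.
The CYP3A4 pathway (23% of clearance) increases to 2.1× activity: 0.23 × 2.1 = 0.483.
The remaining 55% of clearance is unaffected.
Relative clearance = 1.21 + 0.483 + 0.55 = 2.243.
New steady-state plasma level = 62.9 / 2.243 = 28 ng/mL (concentration scales inversely with clearance).

28 ng/mL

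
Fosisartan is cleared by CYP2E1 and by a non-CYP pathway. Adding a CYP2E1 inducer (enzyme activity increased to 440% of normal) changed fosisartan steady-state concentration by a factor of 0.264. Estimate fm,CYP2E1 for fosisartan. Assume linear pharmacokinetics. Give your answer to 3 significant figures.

0.820

Write x for the fraction cleared via CYP2E1. The observed steady-state concentration change means clearance rose to 1/0.264 = 3.788 of baseline.
Only the CYP2E1 route changed, so 3.788 = x·4.4 + (1 − x), giving x = 0.820.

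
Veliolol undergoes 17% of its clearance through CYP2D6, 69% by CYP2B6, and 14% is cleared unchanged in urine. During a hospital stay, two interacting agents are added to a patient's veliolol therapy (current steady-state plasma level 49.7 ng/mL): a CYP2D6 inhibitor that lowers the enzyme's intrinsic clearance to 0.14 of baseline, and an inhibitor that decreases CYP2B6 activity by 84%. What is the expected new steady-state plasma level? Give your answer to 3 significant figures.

181 ng/mL

CYP2D6: 0.17 × 0.14 = 0.0238
CYP2B6: 0.69 × 0.16 = 0.1104
Other: 0.14 (unchanged)
New clearance relative to baseline: 0.0238 + 0.1104 + 0.14 = 0.2742.
Steady-state plasma level ∝ 1/CL: new value = 49.7 / 0.2742 = 181 ng/mL.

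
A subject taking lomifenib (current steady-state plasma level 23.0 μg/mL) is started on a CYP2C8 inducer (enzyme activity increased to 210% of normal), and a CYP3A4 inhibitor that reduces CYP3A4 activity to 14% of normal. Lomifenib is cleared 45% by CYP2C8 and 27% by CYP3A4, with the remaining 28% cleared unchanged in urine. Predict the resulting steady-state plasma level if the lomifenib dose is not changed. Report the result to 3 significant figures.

CYP2C8: 0.45 × 2.1 = 0.945
CYP3A4: 0.27 × 0.14 = 0.0378
Other: 0.28 (unchanged)
New clearance relative to baseline: 0.945 + 0.0378 + 0.28 = 1.2628.
New steady-state plasma level = 23.0 / 1.2628 = 18.2 μg/mL (concentration scales inversely with clearance).

18.2 μg/mL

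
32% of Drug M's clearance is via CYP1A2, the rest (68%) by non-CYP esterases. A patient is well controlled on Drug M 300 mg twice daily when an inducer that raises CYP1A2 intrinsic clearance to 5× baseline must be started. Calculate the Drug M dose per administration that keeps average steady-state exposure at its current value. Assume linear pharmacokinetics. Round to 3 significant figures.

684 mg

CYP1A2: 0.32 × 5 = 1.6
Other: 0.68 (unchanged)
New clearance relative to baseline: 1.6 + 0.68 = 2.28.
Exposure is unchanged when dose changes in proportion to clearance. New dose = 300 mg × 2.28 = 684 mg.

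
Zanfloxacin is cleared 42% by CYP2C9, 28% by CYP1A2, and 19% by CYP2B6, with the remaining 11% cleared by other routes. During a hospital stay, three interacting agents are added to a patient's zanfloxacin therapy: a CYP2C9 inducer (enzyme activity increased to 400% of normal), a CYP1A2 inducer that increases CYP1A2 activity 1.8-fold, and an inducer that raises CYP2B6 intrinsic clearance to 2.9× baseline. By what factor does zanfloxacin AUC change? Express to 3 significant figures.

0.351

The CYP2C9 pathway (42% of clearance) rises to 4× activity: 0.42 × 4 = 1.68.
The CYP1A2 pathway (28% of clearance) is boosted to 1.8× activity: 0.28 × 1.8 = 0.504.
The CYP2B6 pathway (19% of clearance) increases to 2.9× activity: 0.19 × 2.9 = 0.551.
Non-CYP routes (11%) are unchanged.
Relative clearance = 1.68 + 0.504 + 0.551 + 0.11 = 2.845.
Net AUC ratio = 1 / 2.845 = 0.351.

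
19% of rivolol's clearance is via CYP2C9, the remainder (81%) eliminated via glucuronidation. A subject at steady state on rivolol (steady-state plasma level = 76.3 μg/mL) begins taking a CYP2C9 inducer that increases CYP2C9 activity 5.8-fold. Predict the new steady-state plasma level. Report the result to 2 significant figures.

40 μg/mL

The CYP2C9 pathway (19% of clearance) is boosted to 5.8× activity: 0.19 × 5.8 = 1.102.
The remaining 81% of clearance is unaffected.
Relative clearance = 1.102 + 0.81 = 1.912.
Steady-state plasma level ∝ 1/CL, so new value = 76.3 / 1.912 = 40 μg/mL.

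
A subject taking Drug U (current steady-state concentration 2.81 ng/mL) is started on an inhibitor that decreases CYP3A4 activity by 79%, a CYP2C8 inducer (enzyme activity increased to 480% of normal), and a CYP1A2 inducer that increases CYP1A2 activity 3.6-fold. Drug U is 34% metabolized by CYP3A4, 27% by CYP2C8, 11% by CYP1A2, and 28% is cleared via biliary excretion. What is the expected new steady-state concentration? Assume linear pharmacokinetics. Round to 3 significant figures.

1.38 ng/mL

CYP3A4: 0.34 × 0.21 = 0.0714
CYP2C8: 0.27 × 4.8 = 1.296
CYP1A2: 0.11 × 3.6 = 0.396
Other: 0.28 (unchanged)
Relative clearance = 0.0714 + 1.296 + 0.396 + 0.28 = 2.0434.
Dividing the baseline by the relative clearance: 2.81 / 2.0434 = 1.38 ng/mL.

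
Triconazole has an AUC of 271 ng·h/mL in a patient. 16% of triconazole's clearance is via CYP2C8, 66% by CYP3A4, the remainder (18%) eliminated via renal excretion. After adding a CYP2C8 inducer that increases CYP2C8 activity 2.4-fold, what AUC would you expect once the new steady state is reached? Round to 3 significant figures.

The CYP2C8 pathway (16% of clearance) is boosted to 2.4× activity: 0.16 × 2.4 = 0.384.
CYP3A4 (66%) and the residual 18% are unaffected.
Relative clearance = 0.384 + 0.66 + 0.18 = 1.224.
AUC ∝ 1/CL, so new value = 271 / 1.224 = 221 ng·h/mL.

221 ng·h/mL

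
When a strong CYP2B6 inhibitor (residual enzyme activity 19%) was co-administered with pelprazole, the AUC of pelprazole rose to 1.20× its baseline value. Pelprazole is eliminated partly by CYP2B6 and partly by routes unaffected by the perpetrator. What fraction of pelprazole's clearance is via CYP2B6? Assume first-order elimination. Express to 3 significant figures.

CL'/CL = 1 / 1.20 = 0.8333
0.19·fm + (1 − fm) = 0.8333
fm = (0.8333 − 1) / (0.19 − 1) = 0.206

0.206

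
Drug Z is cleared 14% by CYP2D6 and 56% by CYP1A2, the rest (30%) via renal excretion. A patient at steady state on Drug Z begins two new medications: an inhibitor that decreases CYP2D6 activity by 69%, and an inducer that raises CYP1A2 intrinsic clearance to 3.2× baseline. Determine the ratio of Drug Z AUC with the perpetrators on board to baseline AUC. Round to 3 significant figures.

CYP2D6: 0.14 × 0.31 = 0.0434
CYP1A2: 0.56 × 3.2 = 1.792
Other: 0.3 (unchanged)
CL_new/CL_old = 0.0434 + 1.792 + 0.3 = 2.1354.
Net AUC ratio = 1 / 2.1354 = 0.468.

0.468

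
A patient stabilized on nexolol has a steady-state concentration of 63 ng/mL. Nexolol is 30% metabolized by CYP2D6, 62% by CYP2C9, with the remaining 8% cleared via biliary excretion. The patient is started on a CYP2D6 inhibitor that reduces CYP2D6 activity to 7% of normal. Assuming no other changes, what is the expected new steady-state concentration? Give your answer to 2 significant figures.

87 ng/mL

CYP2D6: 0.3 × 0.07 = 0.021
CYP2C9: 0.62 (unchanged)
Other: 0.08 (unchanged)
CL_new/CL_old = 0.021 + 0.62 + 0.08 = 0.721.
With dosing unchanged, steady-state concentration scales as 1/CL: 63 / 0.721 = 87 ng/mL.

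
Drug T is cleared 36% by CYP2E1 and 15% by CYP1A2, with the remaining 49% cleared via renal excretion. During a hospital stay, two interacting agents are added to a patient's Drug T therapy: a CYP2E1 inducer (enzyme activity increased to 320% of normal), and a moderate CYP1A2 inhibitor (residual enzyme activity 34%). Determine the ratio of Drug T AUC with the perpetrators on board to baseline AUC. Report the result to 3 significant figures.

0.591

The CYP2E1 pathway (36% of clearance) is boosted to 3.2× activity: 0.36 × 3.2 = 1.152.
The CYP1A2 pathway (15% of clearance) drops to 0.34× activity: 0.15 × 0.34 = 0.051.
Non-CYP routes (49%) are unchanged.
New clearance relative to baseline: 1.152 + 0.051 + 0.49 = 1.693.
Net AUC ratio = 1 / 1.693 = 0.591.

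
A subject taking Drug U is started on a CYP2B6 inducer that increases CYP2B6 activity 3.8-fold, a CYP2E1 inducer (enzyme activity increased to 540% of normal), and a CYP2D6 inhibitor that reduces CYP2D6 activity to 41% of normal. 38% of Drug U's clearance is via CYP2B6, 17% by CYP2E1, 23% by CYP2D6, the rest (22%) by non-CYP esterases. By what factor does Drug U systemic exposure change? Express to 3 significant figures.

The CYP2B6 pathway (38% of clearance) increases to 3.8× activity: 0.38 × 3.8 = 1.444.
The CYP2E1 pathway (17% of clearance) increases to 5.4× activity: 0.17 × 5.4 = 0.918.
The CYP2D6 pathway (23% of clearance) is reduced to 0.41× activity: 0.23 × 0.41 = 0.0943.
The remaining 22% of clearance is unaffected.
Relative clearance = 1.444 + 0.918 + 0.0943 + 0.22 = 2.6763.
Systemic exposure ∝ 1/CL: fold-change = 1 / 2.6763 = 0.374.

0.374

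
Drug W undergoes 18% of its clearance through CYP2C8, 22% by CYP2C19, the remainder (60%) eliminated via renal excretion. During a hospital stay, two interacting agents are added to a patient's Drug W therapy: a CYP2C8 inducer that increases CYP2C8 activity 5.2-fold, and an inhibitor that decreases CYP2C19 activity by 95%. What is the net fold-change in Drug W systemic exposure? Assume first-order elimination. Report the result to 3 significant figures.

0.646

CYP2C8: 0.18 × 5.2 = 0.936
CYP2C19: 0.22 × 0.05 = 0.011
Other: 0.6 (unchanged)
New clearance relative to baseline: 0.936 + 0.011 + 0.6 = 1.547.
Systemic exposure ∝ 1/CL: fold-change = 1 / 1.547 = 0.646.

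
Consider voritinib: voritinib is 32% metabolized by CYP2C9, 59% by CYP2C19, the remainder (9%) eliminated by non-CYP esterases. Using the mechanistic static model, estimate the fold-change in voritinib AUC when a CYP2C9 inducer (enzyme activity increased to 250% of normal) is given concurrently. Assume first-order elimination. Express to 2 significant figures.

CYP2C9: 0.32 × 2.5 = 0.8
CYP2C19: 0.59 (unchanged)
Other: 0.09 (unchanged)
CL_new/CL_old = 0.8 + 0.59 + 0.09 = 1.48.
Since AUC ∝ 1/CL, the ratio is 1 / 1.48 = 0.68.

0.68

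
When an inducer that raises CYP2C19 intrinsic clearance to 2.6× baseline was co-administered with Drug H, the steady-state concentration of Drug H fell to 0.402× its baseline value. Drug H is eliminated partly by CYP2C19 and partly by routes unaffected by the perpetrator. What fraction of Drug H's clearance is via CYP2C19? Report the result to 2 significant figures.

CL'/CL = 1 / 0.402 = 2.488
2.6·fm + (1 − fm) = 2.488
fm = (2.488 − 1) / (2.6 − 1) = 0.93

0.93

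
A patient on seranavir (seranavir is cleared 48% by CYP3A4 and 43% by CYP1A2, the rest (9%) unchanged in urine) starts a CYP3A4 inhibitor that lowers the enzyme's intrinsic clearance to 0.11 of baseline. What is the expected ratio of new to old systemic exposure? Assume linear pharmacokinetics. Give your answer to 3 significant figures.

CYP3A4: 0.48 × 0.11 = 0.0528
CYP1A2: 0.43 (unchanged)
Other: 0.09 (unchanged)
New clearance relative to baseline: 0.0528 + 0.43 + 0.09 = 0.5728.
Since systemic exposure ∝ 1/CL, the ratio is 1 / 0.5728 = 1.75.

1.75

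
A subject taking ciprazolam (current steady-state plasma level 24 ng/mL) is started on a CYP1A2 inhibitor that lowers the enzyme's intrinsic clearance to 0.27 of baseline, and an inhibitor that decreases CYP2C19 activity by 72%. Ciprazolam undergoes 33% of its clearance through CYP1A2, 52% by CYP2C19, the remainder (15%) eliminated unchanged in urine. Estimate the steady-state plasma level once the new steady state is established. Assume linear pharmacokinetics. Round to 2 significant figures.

The CYP1A2 pathway (33% of clearance) falls to 0.27× activity: 0.33 × 0.27 = 0.0891.
The CYP2C19 pathway (52% of clearance) is reduced to 0.28× activity: 0.52 × 0.28 = 0.1456.
Non-CYP routes (15%) are unchanged.
New clearance relative to baseline: 0.0891 + 0.1456 + 0.15 = 0.3847.
Steady-state plasma level ∝ 1/CL: new value = 24 / 0.3847 = 62 ng/mL.

62 ng/mL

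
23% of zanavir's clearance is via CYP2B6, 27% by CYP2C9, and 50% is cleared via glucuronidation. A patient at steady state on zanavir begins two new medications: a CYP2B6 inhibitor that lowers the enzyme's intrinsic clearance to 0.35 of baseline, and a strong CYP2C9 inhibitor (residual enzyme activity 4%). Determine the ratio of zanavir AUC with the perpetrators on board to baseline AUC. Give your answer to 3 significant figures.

1.69

CYP2B6: 0.23 × 0.35 = 0.0805
CYP2C9: 0.27 × 0.04 = 0.0108
Other: 0.5 (unchanged)
Relative clearance = 0.0805 + 0.0108 + 0.5 = 0.5913.
Because AUC varies inversely with clearance, the combined effect is 1 / 0.5913 = 1.69.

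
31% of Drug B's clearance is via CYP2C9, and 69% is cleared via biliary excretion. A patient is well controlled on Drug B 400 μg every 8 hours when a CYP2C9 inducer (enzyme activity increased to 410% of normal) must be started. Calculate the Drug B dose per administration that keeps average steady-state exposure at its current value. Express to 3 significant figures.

The CYP2C9 pathway (31% of clearance) increases to 4.1× activity: 0.31 × 4.1 = 1.271.
The remaining 69% of clearance is unaffected.
Relative clearance = 1.271 + 0.69 = 1.961.
Css,avg = (dose rate)/CL, so holding Css fixed requires dose ∝ CL: 400 × 1.961 = 784 μg.

784 μg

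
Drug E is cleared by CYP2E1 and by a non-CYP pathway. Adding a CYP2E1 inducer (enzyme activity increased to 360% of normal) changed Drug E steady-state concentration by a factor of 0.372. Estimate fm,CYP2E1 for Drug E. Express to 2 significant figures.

Write x for the fraction cleared via CYP2E1. The observed steady-state concentration change means clearance rose to 1/0.372 = 2.688 of baseline.
Setting x·3.6 + (1 − x) = 2.688 and solving: x = (2.688 − 1)/(3.6 − 1) = 0.65.

0.65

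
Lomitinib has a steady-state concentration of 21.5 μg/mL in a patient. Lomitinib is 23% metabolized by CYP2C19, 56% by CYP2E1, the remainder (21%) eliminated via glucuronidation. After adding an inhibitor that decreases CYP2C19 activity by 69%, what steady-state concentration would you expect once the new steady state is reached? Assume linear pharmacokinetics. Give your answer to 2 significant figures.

26 μg/mL

The CYP2C19 pathway (23% of clearance) is reduced to 0.31× activity: 0.23 × 0.31 = 0.0713.
CYP2E1 (56%) and the residual 21% are unaffected.
Relative clearance = 0.0713 + 0.56 + 0.21 = 0.8413.
New steady-state concentration = baseline ÷ relative clearance = 21.5 / 0.8413 = 26 μg/mL.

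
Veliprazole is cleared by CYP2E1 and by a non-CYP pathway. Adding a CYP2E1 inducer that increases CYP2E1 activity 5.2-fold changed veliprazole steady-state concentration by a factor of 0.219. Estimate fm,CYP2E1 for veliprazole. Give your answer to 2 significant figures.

Call the CYP2E1 fraction fm. After the interaction, CL_new/CL_old = fm × 5.2 + (1 − fm).
Steady-state concentration ratio = 1 / (new CL fraction), so new CL fraction = 1 / 0.219 = 4.566.
fm × 5.2 + 1 − fm = 4.566  ⇒  fm × (5.2 − 1) = 3.566  ⇒  fm = 0.85.

0.85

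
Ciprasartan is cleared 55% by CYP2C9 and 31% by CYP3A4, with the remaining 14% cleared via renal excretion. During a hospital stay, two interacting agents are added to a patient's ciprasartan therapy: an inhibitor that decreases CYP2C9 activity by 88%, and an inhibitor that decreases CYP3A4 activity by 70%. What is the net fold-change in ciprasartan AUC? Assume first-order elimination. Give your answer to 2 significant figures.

CYP2C9: 0.55 × 0.12 = 0.066
CYP3A4: 0.31 × 0.3 = 0.093
Other: 0.14 (unchanged)
Relative clearance = 0.066 + 0.093 + 0.14 = 0.299.
AUC ∝ 1/CL: fold-change = 1 / 0.299 = 3.3.

3.3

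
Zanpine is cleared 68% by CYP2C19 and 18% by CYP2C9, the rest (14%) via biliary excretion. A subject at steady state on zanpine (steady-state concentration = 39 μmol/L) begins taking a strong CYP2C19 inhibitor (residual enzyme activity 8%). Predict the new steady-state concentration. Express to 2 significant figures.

The CYP2C19 pathway (68% of clearance) drops to 0.08× activity: 0.68 × 0.08 = 0.0544.
CYP2C9 (18%) and the residual 14% are unaffected.
New clearance relative to baseline: 0.0544 + 0.18 + 0.14 = 0.3744.
New steady-state concentration = baseline ÷ relative clearance = 39 / 0.3744 = 1.0 × 10² μmol/L.

1.0 × 10² μmol/L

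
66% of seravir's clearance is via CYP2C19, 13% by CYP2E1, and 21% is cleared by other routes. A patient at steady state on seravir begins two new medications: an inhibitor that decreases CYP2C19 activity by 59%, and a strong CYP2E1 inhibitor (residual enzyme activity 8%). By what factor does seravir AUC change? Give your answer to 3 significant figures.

2.04

The CYP2C19 pathway (66% of clearance) is reduced to 0.41× activity: 0.66 × 0.41 = 0.2706.
The CYP2E1 pathway (13% of clearance) drops to 0.08× activity: 0.13 × 0.08 = 0.0104.
The remaining 21% of clearance is unaffected.
CL_new/CL_old = 0.2706 + 0.0104 + 0.21 = 0.491.
Because AUC varies inversely with clearance, the combined effect is 1 / 0.491 = 2.04.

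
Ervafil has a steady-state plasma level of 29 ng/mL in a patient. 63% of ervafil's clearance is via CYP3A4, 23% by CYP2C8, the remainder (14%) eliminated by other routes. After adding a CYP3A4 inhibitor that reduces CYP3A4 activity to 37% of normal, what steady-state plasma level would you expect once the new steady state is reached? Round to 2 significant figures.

48 ng/mL

The CYP3A4 pathway (63% of clearance) is reduced to 0.37× activity: 0.63 × 0.37 = 0.2331.
CYP2C8 (23%) and the residual 14% are unaffected.
Relative clearance = 0.2331 + 0.23 + 0.14 = 0.6031.
With dosing unchanged, steady-state plasma level scales as 1/CL: 29 / 0.6031 = 48 ng/mL.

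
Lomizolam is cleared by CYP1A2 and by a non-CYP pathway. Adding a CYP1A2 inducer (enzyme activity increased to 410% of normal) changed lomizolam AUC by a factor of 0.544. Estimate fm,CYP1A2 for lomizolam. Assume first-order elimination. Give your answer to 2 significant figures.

Write x for the fraction cleared via CYP1A2. The observed AUC change means clearance rose to 1/0.544 = 1.838 of baseline.
Setting x·4.1 + (1 − x) = 1.838 and solving: x = (1.838 − 1)/(4.1 − 1) = 0.27.

0.27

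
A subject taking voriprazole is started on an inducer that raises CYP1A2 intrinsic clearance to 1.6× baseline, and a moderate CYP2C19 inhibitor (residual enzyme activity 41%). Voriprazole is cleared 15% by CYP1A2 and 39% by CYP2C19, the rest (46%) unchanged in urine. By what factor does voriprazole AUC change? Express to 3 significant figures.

The CYP1A2 pathway (15% of clearance) rises to 1.6× activity: 0.15 × 1.6 = 0.24.
The CYP2C19 pathway (39% of clearance) falls to 0.41× activity: 0.39 × 0.41 = 0.1599.
Non-CYP routes (46%) are unchanged.
Relative clearance = 0.24 + 0.1599 + 0.46 = 0.8599.
AUC ∝ 1/CL: fold-change = 1 / 0.8599 = 1.16.

1.16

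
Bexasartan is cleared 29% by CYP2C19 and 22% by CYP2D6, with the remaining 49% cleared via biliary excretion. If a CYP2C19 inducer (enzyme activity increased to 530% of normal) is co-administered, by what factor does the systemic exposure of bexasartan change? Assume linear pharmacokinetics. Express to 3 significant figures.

The CYP2C19 pathway (29% of clearance) is boosted to 5.3× activity: 0.29 × 5.3 = 1.537.
CYP2D6 (22%) and the residual 49% are unaffected.
CL_new/CL_old = 1.537 + 0.22 + 0.49 = 2.247.
Systemic exposure ratio = CL_old/CL_new = 1 / 2.247 = 0.445.

0.445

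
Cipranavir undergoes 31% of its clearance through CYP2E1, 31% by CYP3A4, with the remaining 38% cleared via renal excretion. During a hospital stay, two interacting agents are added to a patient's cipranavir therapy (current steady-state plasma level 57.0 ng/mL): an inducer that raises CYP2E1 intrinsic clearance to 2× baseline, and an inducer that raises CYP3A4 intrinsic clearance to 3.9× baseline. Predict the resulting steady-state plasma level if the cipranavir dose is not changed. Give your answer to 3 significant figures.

25.8 ng/mL

The CYP2E1 pathway (31% of clearance) rises to 2× activity: 0.31 × 2 = 0.62.
The CYP3A4 pathway (31% of clearance) increases to 3.9× activity: 0.31 × 3.9 = 1.209.
Non-CYP routes (38%) are unchanged.
New clearance relative to baseline: 0.62 + 1.209 + 0.38 = 2.209.
New steady-state plasma level = 57.0 / 2.209 = 25.8 ng/mL (concentration scales inversely with clearance).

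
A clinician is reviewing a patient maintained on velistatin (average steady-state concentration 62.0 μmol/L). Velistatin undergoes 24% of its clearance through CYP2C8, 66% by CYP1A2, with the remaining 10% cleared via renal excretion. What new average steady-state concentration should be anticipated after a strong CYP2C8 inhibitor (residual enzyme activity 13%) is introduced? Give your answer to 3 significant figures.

CYP2C8: 0.24 × 0.13 = 0.0312
CYP1A2: 0.66 (unchanged)
Other: 0.1 (unchanged)
CL_new/CL_old = 0.0312 + 0.66 + 0.1 = 0.7912.
Average steady-state concentration ∝ 1/CL, so new value = 62.0 / 0.7912 = 78.4 μmol/L.

78.4 μmol/L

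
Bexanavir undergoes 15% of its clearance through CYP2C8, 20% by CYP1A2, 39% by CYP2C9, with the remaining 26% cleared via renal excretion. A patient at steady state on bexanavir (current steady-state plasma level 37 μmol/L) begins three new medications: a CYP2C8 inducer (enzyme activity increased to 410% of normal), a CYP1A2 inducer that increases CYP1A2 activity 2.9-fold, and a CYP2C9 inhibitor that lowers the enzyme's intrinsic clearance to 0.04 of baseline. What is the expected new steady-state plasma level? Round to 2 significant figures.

25 μmol/L

The CYP2C8 pathway (15% of clearance) rises to 4.1× activity: 0.15 × 4.1 = 0.615.
The CYP1A2 pathway (20% of clearance) increases to 2.9× activity: 0.2 × 2.9 = 0.58.
The CYP2C9 pathway (39% of clearance) is reduced to 0.04× activity: 0.39 × 0.04 = 0.0156.
Non-CYP routes (26%) are unchanged.
Relative clearance = 0.615 + 0.58 + 0.0156 + 0.26 = 1.4706.
Dividing the baseline by the relative clearance: 37 / 1.4706 = 25 μmol/L.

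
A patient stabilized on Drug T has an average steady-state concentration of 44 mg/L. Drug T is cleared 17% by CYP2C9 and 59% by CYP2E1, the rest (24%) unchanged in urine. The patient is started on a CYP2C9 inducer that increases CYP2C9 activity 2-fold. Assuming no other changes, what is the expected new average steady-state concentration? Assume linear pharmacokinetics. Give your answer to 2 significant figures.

38 mg/L

CYP2C9: 0.17 × 2 = 0.34
CYP2E1: 0.59 (unchanged)
Other: 0.24 (unchanged)
Relative clearance = 0.34 + 0.59 + 0.24 = 1.17.
Average steady-state concentration ∝ 1/CL, so new value = 44 / 1.17 = 38 mg/L.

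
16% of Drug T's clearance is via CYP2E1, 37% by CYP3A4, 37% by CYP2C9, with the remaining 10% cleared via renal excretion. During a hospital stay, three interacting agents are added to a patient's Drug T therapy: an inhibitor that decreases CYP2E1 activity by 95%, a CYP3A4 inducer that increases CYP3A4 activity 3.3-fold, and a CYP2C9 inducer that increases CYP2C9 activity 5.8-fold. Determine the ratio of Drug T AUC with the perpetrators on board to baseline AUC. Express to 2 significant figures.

The CYP2E1 pathway (16% of clearance) is reduced to 0.05× activity: 0.16 × 0.05 = 0.008.
The CYP3A4 pathway (37% of clearance) is boosted to 3.3× activity: 0.37 × 3.3 = 1.221.
The CYP2C9 pathway (37% of clearance) increases to 5.8× activity: 0.37 × 5.8 = 2.146.
Non-CYP routes (10%) are unchanged.
CL_new/CL_old = 0.008 + 1.221 + 2.146 + 0.1 = 3.475.
Because AUC varies inversely with clearance, the combined effect is 1 / 3.475 = 0.29.

0.29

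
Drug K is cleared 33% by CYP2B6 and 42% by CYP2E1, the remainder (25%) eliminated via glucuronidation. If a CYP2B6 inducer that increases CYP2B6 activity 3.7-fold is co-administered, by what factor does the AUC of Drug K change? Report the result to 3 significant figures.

The CYP2B6 pathway (33% of clearance) is boosted to 3.7× activity: 0.33 × 3.7 = 1.221.
CYP2E1 (42%) and the residual 25% are unaffected.
CL_new/CL_old = 1.221 + 0.42 + 0.25 = 1.891.
Since AUC ∝ 1/CL, the ratio is 1 / 1.891 = 0.529.

0.529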